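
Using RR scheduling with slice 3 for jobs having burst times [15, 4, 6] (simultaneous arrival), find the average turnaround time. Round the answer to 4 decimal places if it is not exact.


Time quantum = 3
Execution trace:
  J1 runs 3 units, time = 3
  J2 runs 3 units, time = 6
  J3 runs 3 units, time = 9
  J1 runs 3 units, time = 12
  J2 runs 1 units, time = 13
  J3 runs 3 units, time = 16
  J1 runs 3 units, time = 19
  J1 runs 3 units, time = 22
  J1 runs 3 units, time = 25
Finish times: [25, 13, 16]
Average turnaround = 54/3 = 18.0

18.0


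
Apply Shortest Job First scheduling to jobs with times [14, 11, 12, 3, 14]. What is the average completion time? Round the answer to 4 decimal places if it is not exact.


SJF order (ascending): [3, 11, 12, 14, 14]
Completion times:
  Job 1: burst=3, C=3
  Job 2: burst=11, C=14
  Job 3: burst=12, C=26
  Job 4: burst=14, C=40
  Job 5: burst=14, C=54
Average completion = 137/5 = 27.4

27.4


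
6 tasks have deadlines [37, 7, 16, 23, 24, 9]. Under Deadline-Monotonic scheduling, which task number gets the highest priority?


Sort tasks by relative deadline (ascending):
  Task 2: deadline = 7
  Task 6: deadline = 9
  Task 3: deadline = 16
  Task 4: deadline = 23
  Task 5: deadline = 24
  Task 1: deadline = 37
Priority order (highest first): [2, 6, 3, 4, 5, 1]
Highest priority task = 2

2


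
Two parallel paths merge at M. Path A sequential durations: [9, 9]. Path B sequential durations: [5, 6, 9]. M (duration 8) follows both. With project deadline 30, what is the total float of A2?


Forward pass: ES(A2) = sum of predecessors on chain A = 9
EF = ES + duration = 9 + 9 = 18
Backward pass: LF(M) = deadline = 30; LS(M) = 30 - 8 = 22
LF(A2) = LS(M) - sum(successors on chain A) = 22 - 0 = 22
LS = LF - duration = 22 - 9 = 13
Total float = LS - ES = 13 - 9 = 4

4


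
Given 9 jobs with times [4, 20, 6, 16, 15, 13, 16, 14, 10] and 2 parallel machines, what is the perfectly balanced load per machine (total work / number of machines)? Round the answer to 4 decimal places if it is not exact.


Total processing time = 4 + 20 + 6 + 16 + 15 + 13 + 16 + 14 + 10 = 114
Number of machines = 2
Ideal balanced load = 114 / 2 = 57.0

57.0


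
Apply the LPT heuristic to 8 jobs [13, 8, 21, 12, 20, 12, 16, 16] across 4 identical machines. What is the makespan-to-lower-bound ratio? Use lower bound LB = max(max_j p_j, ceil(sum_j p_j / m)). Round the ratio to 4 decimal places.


LPT order: [21, 20, 16, 16, 13, 12, 12, 8]
Machine loads after assignment: [29, 32, 29, 28]
LPT makespan = 32
Lower bound = max(max_job, ceil(total/4)) = max(21, 30) = 30
Ratio = 32 / 30 = 1.0667

1.0667


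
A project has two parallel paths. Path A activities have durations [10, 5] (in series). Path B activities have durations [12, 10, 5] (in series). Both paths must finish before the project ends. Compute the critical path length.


Path A total = 10 + 5 = 15
Path B total = 12 + 10 + 5 = 27
Critical path = longest path = max(15, 27) = 27

27


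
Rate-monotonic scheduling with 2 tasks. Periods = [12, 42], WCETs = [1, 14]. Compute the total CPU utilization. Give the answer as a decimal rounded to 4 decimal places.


Compute individual utilizations (exact fractions):
  Task 1: C/T = 1/12 (approx. 0.0833)
  Task 2: C/T = 14/42 = 1/3 (approx. 0.3333)
Total utilization U = 1/12 + 1/3 = 5/12
Rounded to 4 decimal places: U = 0.4167
RM (Liu & Layland) bound for 2 tasks = 0.828427; compare with U = 5/12 (approx. 0.416667)
U <= bound, so schedulable by RM sufficient condition.

0.4167


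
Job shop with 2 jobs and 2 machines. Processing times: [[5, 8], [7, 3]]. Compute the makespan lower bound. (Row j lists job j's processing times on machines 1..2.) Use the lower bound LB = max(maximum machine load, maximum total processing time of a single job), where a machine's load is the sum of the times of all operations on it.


Machine loads:
  Machine 1: 5 + 7 = 12
  Machine 2: 8 + 3 = 11
Max machine load = 12
Job totals:
  Job 1: 13
  Job 2: 10
Max job total = 13
Lower bound = max(12, 13) = 13

13


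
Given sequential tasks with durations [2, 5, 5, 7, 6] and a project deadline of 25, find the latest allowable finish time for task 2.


LF(activity 2) = deadline - sum of successor durations
Successors: activities 3 through 5 with durations [5, 7, 6]
Sum of successor durations = 18
LF = 25 - 18 = 7

7


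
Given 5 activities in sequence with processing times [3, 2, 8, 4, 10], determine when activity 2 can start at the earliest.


Activity 2 starts after activities 1 through 1 complete.
Predecessor durations: [3]
ES = 3 = 3

3


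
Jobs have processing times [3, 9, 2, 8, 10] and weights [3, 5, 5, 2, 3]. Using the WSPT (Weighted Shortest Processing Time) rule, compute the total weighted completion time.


Compute p/w ratios and sort ascending (WSPT): [(2, 5), (3, 3), (9, 5), (10, 3), (8, 2)]
Compute weighted completion times:
  Job (p=2,w=5): C=2, w*C=5*2=10
  Job (p=3,w=3): C=5, w*C=3*5=15
  Job (p=9,w=5): C=14, w*C=5*14=70
  Job (p=10,w=3): C=24, w*C=3*24=72
  Job (p=8,w=2): C=32, w*C=2*32=64
Total weighted completion time = 231

231


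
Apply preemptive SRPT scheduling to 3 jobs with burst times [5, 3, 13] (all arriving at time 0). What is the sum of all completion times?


Since all jobs arrive at t=0, SRPT equals SPT ordering.
SPT order: [3, 5, 13]
Completion times:
  Job 1: p=3, C=3
  Job 2: p=5, C=8
  Job 3: p=13, C=21
Total completion time = 3 + 8 + 21 = 32

32


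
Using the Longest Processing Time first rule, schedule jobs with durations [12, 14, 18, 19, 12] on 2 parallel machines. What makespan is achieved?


Sort jobs in decreasing order (LPT): [19, 18, 14, 12, 12]
Assign each job to the least loaded machine:
  Machine 1: jobs [19, 12, 12], load = 43
  Machine 2: jobs [18, 14], load = 32
Makespan = max load = 43

43


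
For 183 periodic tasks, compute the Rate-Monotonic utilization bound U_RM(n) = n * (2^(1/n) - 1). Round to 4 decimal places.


Compute 2^(1/183) = 1.0037948719
Subtract 1: 1.0037948719 - 1 = 0.0037948719
Multiply by n: 183 * 0.0037948719 = 0.6944615577
Round to 4 dp: 0.6945

0.6945


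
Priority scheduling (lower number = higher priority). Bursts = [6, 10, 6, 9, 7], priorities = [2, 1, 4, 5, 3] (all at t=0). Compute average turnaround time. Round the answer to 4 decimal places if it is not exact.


Sort by priority (ascending = highest first):
Order: [(1, 10), (2, 6), (3, 7), (4, 6), (5, 9)]
Completion times:
  Priority 1, burst=10, C=10
  Priority 2, burst=6, C=16
  Priority 3, burst=7, C=23
  Priority 4, burst=6, C=29
  Priority 5, burst=9, C=38
Average turnaround = 116/5 = 23.2

23.2


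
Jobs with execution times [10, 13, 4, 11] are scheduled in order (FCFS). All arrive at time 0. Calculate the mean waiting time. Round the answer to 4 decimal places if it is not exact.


FCFS order (as given): [10, 13, 4, 11]
Waiting times:
  Job 1: wait = 0
  Job 2: wait = 10
  Job 3: wait = 23
  Job 4: wait = 27
Sum of waiting times = 60
Average waiting time = 60/4 = 15.0

15.0


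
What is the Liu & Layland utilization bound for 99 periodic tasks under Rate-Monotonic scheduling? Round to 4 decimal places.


Compute 2^(1/99) = 1.0070260544
Subtract 1: 1.0070260544 - 1 = 0.0070260544
Multiply by n: 99 * 0.0070260544 = 0.6955793856
Round to 4 dp: 0.6956

0.6956


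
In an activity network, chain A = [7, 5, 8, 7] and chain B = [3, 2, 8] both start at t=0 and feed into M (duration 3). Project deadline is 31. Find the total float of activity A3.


Forward pass: ES(A3) = sum of predecessors on chain A = 12
EF = ES + duration = 12 + 8 = 20
Backward pass: LF(M) = deadline = 31; LS(M) = 31 - 3 = 28
LF(A3) = LS(M) - sum(successors on chain A) = 28 - 7 = 21
LS = LF - duration = 21 - 8 = 13
Total float = LS - ES = 13 - 12 = 1

1


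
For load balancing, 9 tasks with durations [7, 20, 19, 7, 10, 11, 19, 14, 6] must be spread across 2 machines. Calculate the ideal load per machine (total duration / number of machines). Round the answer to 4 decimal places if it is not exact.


Total processing time = 7 + 20 + 19 + 7 + 10 + 11 + 19 + 14 + 6 = 113
Number of machines = 2
Ideal balanced load = 113 / 2 = 56.5

56.5


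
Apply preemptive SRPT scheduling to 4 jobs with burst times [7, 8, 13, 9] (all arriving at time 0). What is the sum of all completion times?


Since all jobs arrive at t=0, SRPT equals SPT ordering.
SPT order: [7, 8, 9, 13]
Completion times:
  Job 1: p=7, C=7
  Job 2: p=8, C=15
  Job 3: p=9, C=24
  Job 4: p=13, C=37
Total completion time = 7 + 15 + 24 + 37 = 83

83


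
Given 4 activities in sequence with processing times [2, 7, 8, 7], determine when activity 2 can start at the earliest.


Activity 2 starts after activities 1 through 1 complete.
Predecessor durations: [2]
ES = 2 = 2

2


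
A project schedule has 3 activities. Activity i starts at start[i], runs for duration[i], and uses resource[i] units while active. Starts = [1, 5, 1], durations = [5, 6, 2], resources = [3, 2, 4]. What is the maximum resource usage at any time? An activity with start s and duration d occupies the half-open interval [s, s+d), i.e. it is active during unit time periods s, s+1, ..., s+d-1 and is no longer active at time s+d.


Each activity i is active on [start_i, start_i + duration_i).
Compute total resource usage per time slot:
  t=0: active resources = [], total = 0
  t=1: active resources = [3, 4], total = 7
  t=2: active resources = [3, 4], total = 7
  t=3: active resources = [3], total = 3
  t=4: active resources = [3], total = 3
  t=5: active resources = [3, 2], total = 5
  t=6: active resources = [2], total = 2
  t=7: active resources = [2], total = 2
  t=8: active resources = [2], total = 2
  t=9: active resources = [2], total = 2
  t=10: active resources = [2], total = 2
Peak resource demand = 7

7


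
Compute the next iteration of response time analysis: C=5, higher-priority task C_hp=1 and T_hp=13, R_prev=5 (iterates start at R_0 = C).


R_next = C + ceil(R_prev / T_hp) * C_hp
ceil(5 / 13) = ceil(0.3846) = 1
Interference = 1 * 1 = 1
R_next = 5 + 1 = 6

6


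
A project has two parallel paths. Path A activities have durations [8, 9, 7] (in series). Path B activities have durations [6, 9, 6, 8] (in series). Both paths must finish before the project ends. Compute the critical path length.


Path A total = 8 + 9 + 7 = 24
Path B total = 6 + 9 + 6 + 8 = 29
Critical path = longest path = max(24, 29) = 29

29


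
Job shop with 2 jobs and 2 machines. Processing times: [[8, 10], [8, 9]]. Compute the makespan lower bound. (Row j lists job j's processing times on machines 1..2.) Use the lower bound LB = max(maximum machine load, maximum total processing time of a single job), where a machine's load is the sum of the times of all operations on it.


Machine loads:
  Machine 1: 8 + 8 = 16
  Machine 2: 10 + 9 = 19
Max machine load = 19
Job totals:
  Job 1: 18
  Job 2: 17
Max job total = 18
Lower bound = max(19, 18) = 19

19


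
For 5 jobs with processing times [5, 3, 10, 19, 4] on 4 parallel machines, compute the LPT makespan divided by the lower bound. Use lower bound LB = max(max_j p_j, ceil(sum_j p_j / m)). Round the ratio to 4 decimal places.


LPT order: [19, 10, 5, 4, 3]
Machine loads after assignment: [19, 10, 5, 7]
LPT makespan = 19
Lower bound = max(max_job, ceil(total/4)) = max(19, 11) = 19
Ratio = 19 / 19 = 1.0

1.0


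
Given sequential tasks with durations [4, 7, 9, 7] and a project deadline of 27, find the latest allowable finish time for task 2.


LF(activity 2) = deadline - sum of successor durations
Successors: activities 3 through 4 with durations [9, 7]
Sum of successor durations = 16
LF = 27 - 16 = 11

11


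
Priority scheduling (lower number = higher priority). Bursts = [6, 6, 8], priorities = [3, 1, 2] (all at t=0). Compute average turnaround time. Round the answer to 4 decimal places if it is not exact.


Sort by priority (ascending = highest first):
Order: [(1, 6), (2, 8), (3, 6)]
Completion times:
  Priority 1, burst=6, C=6
  Priority 2, burst=8, C=14
  Priority 3, burst=6, C=20
Average turnaround = 40/3 = 13.3333

13.3333


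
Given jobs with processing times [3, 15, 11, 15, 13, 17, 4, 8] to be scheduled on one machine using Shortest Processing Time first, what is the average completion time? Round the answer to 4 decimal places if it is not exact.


Sort jobs by processing time (SPT order): [3, 4, 8, 11, 13, 15, 15, 17]
Compute completion times sequentially:
  Job 1: processing = 3, completes at 3
  Job 2: processing = 4, completes at 7
  Job 3: processing = 8, completes at 15
  Job 4: processing = 11, completes at 26
  Job 5: processing = 13, completes at 39
  Job 6: processing = 15, completes at 54
  Job 7: processing = 15, completes at 69
  Job 8: processing = 17, completes at 86
Sum of completion times = 299
Average completion time = 299/8 = 37.375

37.375


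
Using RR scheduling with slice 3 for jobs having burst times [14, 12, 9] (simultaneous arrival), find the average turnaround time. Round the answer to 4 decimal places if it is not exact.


Time quantum = 3
Execution trace:
  J1 runs 3 units, time = 3
  J2 runs 3 units, time = 6
  J3 runs 3 units, time = 9
  J1 runs 3 units, time = 12
  J2 runs 3 units, time = 15
  J3 runs 3 units, time = 18
  J1 runs 3 units, time = 21
  J2 runs 3 units, time = 24
  J3 runs 3 units, time = 27
  J1 runs 3 units, time = 30
  J2 runs 3 units, time = 33
  J1 runs 2 units, time = 35
Finish times: [35, 33, 27]
Average turnaround = 95/3 = 31.6667

31.6667


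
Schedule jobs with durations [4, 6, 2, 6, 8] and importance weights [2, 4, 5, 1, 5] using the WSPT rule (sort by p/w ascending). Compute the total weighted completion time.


Compute p/w ratios and sort ascending (WSPT): [(2, 5), (6, 4), (8, 5), (4, 2), (6, 1)]
Compute weighted completion times:
  Job (p=2,w=5): C=2, w*C=5*2=10
  Job (p=6,w=4): C=8, w*C=4*8=32
  Job (p=8,w=5): C=16, w*C=5*16=80
  Job (p=4,w=2): C=20, w*C=2*20=40
  Job (p=6,w=1): C=26, w*C=1*26=26
Total weighted completion time = 188

188


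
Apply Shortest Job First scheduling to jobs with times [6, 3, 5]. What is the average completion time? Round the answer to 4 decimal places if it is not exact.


SJF order (ascending): [3, 5, 6]
Completion times:
  Job 1: burst=3, C=3
  Job 2: burst=5, C=8
  Job 3: burst=6, C=14
Average completion = 25/3 = 8.3333

8.3333


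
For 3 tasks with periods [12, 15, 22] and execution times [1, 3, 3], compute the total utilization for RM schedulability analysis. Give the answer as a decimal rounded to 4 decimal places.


Compute individual utilizations (exact fractions):
  Task 1: C/T = 1/12 (approx. 0.0833)
  Task 2: C/T = 3/15 = 1/5 (approx. 0.2)
  Task 3: C/T = 3/22 (approx. 0.1364)
Total utilization U = 1/12 + 1/5 + 3/22 = 277/660
Rounded to 4 decimal places: U = 0.4197
RM (Liu & Layland) bound for 3 tasks = 0.779763; compare with U = 277/660 (approx. 0.419697)
U <= bound, so schedulable by RM sufficient condition.

0.4197


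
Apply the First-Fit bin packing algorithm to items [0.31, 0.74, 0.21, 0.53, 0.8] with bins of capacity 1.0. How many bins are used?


Place items sequentially using First-Fit:
  Item 0.31 -> new Bin 1
  Item 0.74 -> new Bin 2
  Item 0.21 -> Bin 1 (now 0.52)
  Item 0.53 -> new Bin 3
  Item 0.8 -> new Bin 4
Total bins used = 4

4


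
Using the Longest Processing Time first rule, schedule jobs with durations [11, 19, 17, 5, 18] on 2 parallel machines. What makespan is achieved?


Sort jobs in decreasing order (LPT): [19, 18, 17, 11, 5]
Assign each job to the least loaded machine:
  Machine 1: jobs [19, 11, 5], load = 35
  Machine 2: jobs [18, 17], load = 35
Makespan = max load = 35

35


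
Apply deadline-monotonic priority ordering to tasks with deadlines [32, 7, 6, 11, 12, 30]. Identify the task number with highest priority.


Sort tasks by relative deadline (ascending):
  Task 3: deadline = 6
  Task 2: deadline = 7
  Task 4: deadline = 11
  Task 5: deadline = 12
  Task 6: deadline = 30
  Task 1: deadline = 32
Priority order (highest first): [3, 2, 4, 5, 6, 1]
Highest priority task = 3

3


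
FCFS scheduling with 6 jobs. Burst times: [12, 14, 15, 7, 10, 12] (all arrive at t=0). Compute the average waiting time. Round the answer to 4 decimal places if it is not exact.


FCFS order (as given): [12, 14, 15, 7, 10, 12]
Waiting times:
  Job 1: wait = 0
  Job 2: wait = 12
  Job 3: wait = 26
  Job 4: wait = 41
  Job 5: wait = 48
  Job 6: wait = 58
Sum of waiting times = 185
Average waiting time = 185/6 = 30.8333

30.8333


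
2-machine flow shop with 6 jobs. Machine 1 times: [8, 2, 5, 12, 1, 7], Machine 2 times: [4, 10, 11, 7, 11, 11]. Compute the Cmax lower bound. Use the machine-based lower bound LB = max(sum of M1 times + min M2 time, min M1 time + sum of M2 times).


LB1 = sum(M1 times) + min(M2 times) = 35 + 4 = 39
LB2 = min(M1 times) + sum(M2 times) = 1 + 54 = 55
Lower bound = max(LB1, LB2) = max(39, 55) = 55

55


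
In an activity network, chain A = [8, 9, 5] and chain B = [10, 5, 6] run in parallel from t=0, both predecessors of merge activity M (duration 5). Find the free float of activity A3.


ES(A3) = sum of predecessors on chain A = 17
EF(A3) = ES + duration = 17 + 5 = 22
Successor of A3 is M. ES(M) = max(sum(A), sum(B)) = max(22, 21) = 22
Free float = ES(successor) - EF(current) = 22 - 22 = 0

0


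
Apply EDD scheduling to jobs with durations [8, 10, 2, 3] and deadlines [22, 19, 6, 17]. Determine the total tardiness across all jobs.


Sort by due date (EDD order): [(2, 6), (3, 17), (10, 19), (8, 22)]
Compute completion times and tardiness:
  Job 1: p=2, d=6, C=2, tardiness=max(0,2-6)=0
  Job 2: p=3, d=17, C=5, tardiness=max(0,5-17)=0
  Job 3: p=10, d=19, C=15, tardiness=max(0,15-19)=0
  Job 4: p=8, d=22, C=23, tardiness=max(0,23-22)=1
Total tardiness = 1

1


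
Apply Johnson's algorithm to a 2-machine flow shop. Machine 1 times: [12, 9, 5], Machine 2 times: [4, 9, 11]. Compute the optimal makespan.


Apply Johnson's rule:
  Group 1 (a <= b): [(3, 5, 11), (2, 9, 9)]
  Group 2 (a > b): [(1, 12, 4)]
Optimal job order: [3, 2, 1]
Schedule:
  Job 3: M1 done at 5, M2 done at 16
  Job 2: M1 done at 14, M2 done at 25
  Job 1: M1 done at 26, M2 done at 30
Makespan = 30

30


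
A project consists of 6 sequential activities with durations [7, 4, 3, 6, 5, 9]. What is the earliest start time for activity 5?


Activity 5 starts after activities 1 through 4 complete.
Predecessor durations: [7, 4, 3, 6]
ES = 7 + 4 + 3 + 6 = 20

20


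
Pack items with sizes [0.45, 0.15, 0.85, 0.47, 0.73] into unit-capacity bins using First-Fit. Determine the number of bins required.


Place items sequentially using First-Fit:
  Item 0.45 -> new Bin 1
  Item 0.15 -> Bin 1 (now 0.6)
  Item 0.85 -> new Bin 2
  Item 0.47 -> new Bin 3
  Item 0.73 -> new Bin 4
Total bins used = 4

4


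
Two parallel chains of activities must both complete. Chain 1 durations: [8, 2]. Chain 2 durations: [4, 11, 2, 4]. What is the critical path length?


Path A total = 8 + 2 = 10
Path B total = 4 + 11 + 2 + 4 = 21
Critical path = longest path = max(10, 21) = 21

21


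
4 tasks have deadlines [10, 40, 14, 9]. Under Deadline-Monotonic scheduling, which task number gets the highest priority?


Sort tasks by relative deadline (ascending):
  Task 4: deadline = 9
  Task 1: deadline = 10
  Task 3: deadline = 14
  Task 2: deadline = 40
Priority order (highest first): [4, 1, 3, 2]
Highest priority task = 4

4


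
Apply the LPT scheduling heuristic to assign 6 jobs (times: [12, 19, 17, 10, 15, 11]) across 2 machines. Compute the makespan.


Sort jobs in decreasing order (LPT): [19, 17, 15, 12, 11, 10]
Assign each job to the least loaded machine:
  Machine 1: jobs [19, 12, 11], load = 42
  Machine 2: jobs [17, 15, 10], load = 42
Makespan = max load = 42

42


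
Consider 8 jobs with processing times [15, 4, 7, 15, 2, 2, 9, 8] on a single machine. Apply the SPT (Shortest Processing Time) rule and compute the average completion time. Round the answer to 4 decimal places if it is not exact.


Sort jobs by processing time (SPT order): [2, 2, 4, 7, 8, 9, 15, 15]
Compute completion times sequentially:
  Job 1: processing = 2, completes at 2
  Job 2: processing = 2, completes at 4
  Job 3: processing = 4, completes at 8
  Job 4: processing = 7, completes at 15
  Job 5: processing = 8, completes at 23
  Job 6: processing = 9, completes at 32
  Job 7: processing = 15, completes at 47
  Job 8: processing = 15, completes at 62
Sum of completion times = 193
Average completion time = 193/8 = 24.125

24.125


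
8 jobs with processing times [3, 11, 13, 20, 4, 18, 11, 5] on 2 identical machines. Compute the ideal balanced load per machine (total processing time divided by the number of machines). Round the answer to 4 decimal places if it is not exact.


Total processing time = 3 + 11 + 13 + 20 + 4 + 18 + 11 + 5 = 85
Number of machines = 2
Ideal balanced load = 85 / 2 = 42.5

42.5


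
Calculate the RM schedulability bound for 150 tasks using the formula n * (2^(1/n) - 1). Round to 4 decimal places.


Compute 2^(1/150) = 1.0046316744
Subtract 1: 1.0046316744 - 1 = 0.0046316744
Multiply by n: 150 * 0.0046316744 = 0.6947511600
Round to 4 dp: 0.6948

0.6948


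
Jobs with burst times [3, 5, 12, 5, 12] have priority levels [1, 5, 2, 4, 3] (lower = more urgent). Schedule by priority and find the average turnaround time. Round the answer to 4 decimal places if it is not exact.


Sort by priority (ascending = highest first):
Order: [(1, 3), (2, 12), (3, 12), (4, 5), (5, 5)]
Completion times:
  Priority 1, burst=3, C=3
  Priority 2, burst=12, C=15
  Priority 3, burst=12, C=27
  Priority 4, burst=5, C=32
  Priority 5, burst=5, C=37
Average turnaround = 114/5 = 22.8

22.8


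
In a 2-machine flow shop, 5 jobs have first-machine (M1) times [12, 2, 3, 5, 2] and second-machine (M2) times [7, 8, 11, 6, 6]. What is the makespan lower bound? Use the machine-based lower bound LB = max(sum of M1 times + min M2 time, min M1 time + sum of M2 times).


LB1 = sum(M1 times) + min(M2 times) = 24 + 6 = 30
LB2 = min(M1 times) + sum(M2 times) = 2 + 38 = 40
Lower bound = max(LB1, LB2) = max(30, 40) = 40

40


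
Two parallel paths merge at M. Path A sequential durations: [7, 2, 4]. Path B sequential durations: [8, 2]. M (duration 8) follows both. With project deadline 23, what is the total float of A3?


Forward pass: ES(A3) = sum of predecessors on chain A = 9
EF = ES + duration = 9 + 4 = 13
Backward pass: LF(M) = deadline = 23; LS(M) = 23 - 8 = 15
LF(A3) = LS(M) - sum(successors on chain A) = 15 - 0 = 15
LS = LF - duration = 15 - 4 = 11
Total float = LS - ES = 11 - 9 = 2

2


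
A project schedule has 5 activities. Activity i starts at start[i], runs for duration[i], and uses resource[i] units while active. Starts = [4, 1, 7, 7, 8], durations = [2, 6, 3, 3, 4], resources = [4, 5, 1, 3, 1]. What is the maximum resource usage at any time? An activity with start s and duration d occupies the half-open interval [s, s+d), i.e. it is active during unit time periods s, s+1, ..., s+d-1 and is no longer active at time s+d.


Each activity i is active on [start_i, start_i + duration_i).
Compute total resource usage per time slot:
  t=0: active resources = [], total = 0
  t=1: active resources = [5], total = 5
  t=2: active resources = [5], total = 5
  t=3: active resources = [5], total = 5
  t=4: active resources = [4, 5], total = 9
  t=5: active resources = [4, 5], total = 9
  t=6: active resources = [5], total = 5
  t=7: active resources = [1, 3], total = 4
  t=8: active resources = [1, 3, 1], total = 5
  t=9: active resources = [1, 3, 1], total = 5
  t=10: active resources = [1], total = 1
  t=11: active resources = [1], total = 1
Peak resource demand = 9

9


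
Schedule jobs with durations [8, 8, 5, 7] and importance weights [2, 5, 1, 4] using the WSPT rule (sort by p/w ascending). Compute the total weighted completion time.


Compute p/w ratios and sort ascending (WSPT): [(8, 5), (7, 4), (8, 2), (5, 1)]
Compute weighted completion times:
  Job (p=8,w=5): C=8, w*C=5*8=40
  Job (p=7,w=4): C=15, w*C=4*15=60
  Job (p=8,w=2): C=23, w*C=2*23=46
  Job (p=5,w=1): C=28, w*C=1*28=28
Total weighted completion time = 174

174


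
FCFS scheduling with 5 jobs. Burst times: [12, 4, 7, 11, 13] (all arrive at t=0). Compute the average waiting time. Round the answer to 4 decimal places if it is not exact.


FCFS order (as given): [12, 4, 7, 11, 13]
Waiting times:
  Job 1: wait = 0
  Job 2: wait = 12
  Job 3: wait = 16
  Job 4: wait = 23
  Job 5: wait = 34
Sum of waiting times = 85
Average waiting time = 85/5 = 17.0

17.0


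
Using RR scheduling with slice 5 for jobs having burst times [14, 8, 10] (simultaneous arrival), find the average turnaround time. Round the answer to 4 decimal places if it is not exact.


Time quantum = 5
Execution trace:
  J1 runs 5 units, time = 5
  J2 runs 5 units, time = 10
  J3 runs 5 units, time = 15
  J1 runs 5 units, time = 20
  J2 runs 3 units, time = 23
  J3 runs 5 units, time = 28
  J1 runs 4 units, time = 32
Finish times: [32, 23, 28]
Average turnaround = 83/3 = 27.6667

27.6667


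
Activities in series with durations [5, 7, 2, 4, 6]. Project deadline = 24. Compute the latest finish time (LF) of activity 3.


LF(activity 3) = deadline - sum of successor durations
Successors: activities 4 through 5 with durations [4, 6]
Sum of successor durations = 10
LF = 24 - 10 = 14

14


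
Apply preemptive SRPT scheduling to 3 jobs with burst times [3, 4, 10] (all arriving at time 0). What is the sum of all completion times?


Since all jobs arrive at t=0, SRPT equals SPT ordering.
SPT order: [3, 4, 10]
Completion times:
  Job 1: p=3, C=3
  Job 2: p=4, C=7
  Job 3: p=10, C=17
Total completion time = 3 + 7 + 17 = 27

27


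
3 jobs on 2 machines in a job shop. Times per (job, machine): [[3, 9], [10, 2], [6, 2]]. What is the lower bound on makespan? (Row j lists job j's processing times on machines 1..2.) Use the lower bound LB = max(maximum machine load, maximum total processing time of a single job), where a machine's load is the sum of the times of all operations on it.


Machine loads:
  Machine 1: 3 + 10 + 6 = 19
  Machine 2: 9 + 2 + 2 = 13
Max machine load = 19
Job totals:
  Job 1: 12
  Job 2: 12
  Job 3: 8
Max job total = 12
Lower bound = max(19, 12) = 19

19


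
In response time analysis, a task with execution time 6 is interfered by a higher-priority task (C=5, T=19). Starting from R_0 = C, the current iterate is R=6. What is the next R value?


R_next = C + ceil(R_prev / T_hp) * C_hp
ceil(6 / 19) = ceil(0.3158) = 1
Interference = 1 * 5 = 5
R_next = 6 + 5 = 11

11


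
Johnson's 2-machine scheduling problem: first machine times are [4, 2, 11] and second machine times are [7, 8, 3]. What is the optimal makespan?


Apply Johnson's rule:
  Group 1 (a <= b): [(2, 2, 8), (1, 4, 7)]
  Group 2 (a > b): [(3, 11, 3)]
Optimal job order: [2, 1, 3]
Schedule:
  Job 2: M1 done at 2, M2 done at 10
  Job 1: M1 done at 6, M2 done at 17
  Job 3: M1 done at 17, M2 done at 20
Makespan = 20

20


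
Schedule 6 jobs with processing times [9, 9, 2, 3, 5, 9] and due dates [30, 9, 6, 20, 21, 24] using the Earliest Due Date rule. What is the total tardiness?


Sort by due date (EDD order): [(2, 6), (9, 9), (3, 20), (5, 21), (9, 24), (9, 30)]
Compute completion times and tardiness:
  Job 1: p=2, d=6, C=2, tardiness=max(0,2-6)=0
  Job 2: p=9, d=9, C=11, tardiness=max(0,11-9)=2
  Job 3: p=3, d=20, C=14, tardiness=max(0,14-20)=0
  Job 4: p=5, d=21, C=19, tardiness=max(0,19-21)=0
  Job 5: p=9, d=24, C=28, tardiness=max(0,28-24)=4
  Job 6: p=9, d=30, C=37, tardiness=max(0,37-30)=7
Total tardiness = 13

13


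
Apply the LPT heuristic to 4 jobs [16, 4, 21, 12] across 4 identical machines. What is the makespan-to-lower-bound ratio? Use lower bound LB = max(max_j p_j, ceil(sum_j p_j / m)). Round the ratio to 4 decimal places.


LPT order: [21, 16, 12, 4]
Machine loads after assignment: [21, 16, 12, 4]
LPT makespan = 21
Lower bound = max(max_job, ceil(total/4)) = max(21, 14) = 21
Ratio = 21 / 21 = 1.0

1.0


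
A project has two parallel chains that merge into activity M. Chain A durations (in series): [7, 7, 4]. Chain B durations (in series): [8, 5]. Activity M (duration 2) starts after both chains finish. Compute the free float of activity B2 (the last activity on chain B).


ES(B2) = sum of predecessors on chain B = 8
EF(B2) = ES + duration = 8 + 5 = 13
Successor of B2 is M. ES(M) = max(sum(A), sum(B)) = max(18, 13) = 18
Free float = ES(successor) - EF(current) = 18 - 13 = 5

5


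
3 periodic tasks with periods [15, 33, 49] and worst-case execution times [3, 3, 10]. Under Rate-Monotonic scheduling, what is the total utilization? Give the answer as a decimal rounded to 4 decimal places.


Compute individual utilizations (exact fractions):
  Task 1: C/T = 3/15 = 1/5 (approx. 0.2)
  Task 2: C/T = 3/33 = 1/11 (approx. 0.0909)
  Task 3: C/T = 10/49 (approx. 0.2041)
Total utilization U = 1/5 + 1/11 + 10/49 = 1334/2695
Rounded to 4 decimal places: U = 0.4950
RM (Liu & Layland) bound for 3 tasks = 0.779763; compare with U = 1334/2695 (approx. 0.494991)
U <= bound, so schedulable by RM sufficient condition.

0.4950


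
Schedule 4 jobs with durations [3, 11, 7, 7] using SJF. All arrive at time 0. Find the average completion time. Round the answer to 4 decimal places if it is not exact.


SJF order (ascending): [3, 7, 7, 11]
Completion times:
  Job 1: burst=3, C=3
  Job 2: burst=7, C=10
  Job 3: burst=7, C=17
  Job 4: burst=11, C=28
Average completion = 58/4 = 14.5

14.5


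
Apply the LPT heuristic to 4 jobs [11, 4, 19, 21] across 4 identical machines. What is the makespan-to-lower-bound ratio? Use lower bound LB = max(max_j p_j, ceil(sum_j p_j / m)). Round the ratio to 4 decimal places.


LPT order: [21, 19, 11, 4]
Machine loads after assignment: [21, 19, 11, 4]
LPT makespan = 21
Lower bound = max(max_job, ceil(total/4)) = max(21, 14) = 21
Ratio = 21 / 21 = 1.0

1.0


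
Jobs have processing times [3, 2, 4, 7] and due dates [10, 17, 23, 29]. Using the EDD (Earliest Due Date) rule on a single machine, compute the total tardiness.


Sort by due date (EDD order): [(3, 10), (2, 17), (4, 23), (7, 29)]
Compute completion times and tardiness:
  Job 1: p=3, d=10, C=3, tardiness=max(0,3-10)=0
  Job 2: p=2, d=17, C=5, tardiness=max(0,5-17)=0
  Job 3: p=4, d=23, C=9, tardiness=max(0,9-23)=0
  Job 4: p=7, d=29, C=16, tardiness=max(0,16-29)=0
Total tardiness = 0

0


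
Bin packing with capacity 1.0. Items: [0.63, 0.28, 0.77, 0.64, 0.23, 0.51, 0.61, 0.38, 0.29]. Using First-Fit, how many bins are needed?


Place items sequentially using First-Fit:
  Item 0.63 -> new Bin 1
  Item 0.28 -> Bin 1 (now 0.91)
  Item 0.77 -> new Bin 2
  Item 0.64 -> new Bin 3
  Item 0.23 -> Bin 2 (now 1.0)
  Item 0.51 -> new Bin 4
  Item 0.61 -> new Bin 5
  Item 0.38 -> Bin 4 (now 0.89)
  Item 0.29 -> Bin 3 (now 0.93)
Total bins used = 5

5


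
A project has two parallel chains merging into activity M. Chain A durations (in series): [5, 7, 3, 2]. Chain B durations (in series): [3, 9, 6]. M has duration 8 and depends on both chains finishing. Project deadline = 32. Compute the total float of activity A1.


Forward pass: ES(A1) = sum of predecessors on chain A = 0
EF = ES + duration = 0 + 5 = 5
Backward pass: LF(M) = deadline = 32; LS(M) = 32 - 8 = 24
LF(A1) = LS(M) - sum(successors on chain A) = 24 - 12 = 12
LS = LF - duration = 12 - 5 = 7
Total float = LS - ES = 7 - 0 = 7

7


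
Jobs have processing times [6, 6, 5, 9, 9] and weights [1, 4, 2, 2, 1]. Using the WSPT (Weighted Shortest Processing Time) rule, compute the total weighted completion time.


Compute p/w ratios and sort ascending (WSPT): [(6, 4), (5, 2), (9, 2), (6, 1), (9, 1)]
Compute weighted completion times:
  Job (p=6,w=4): C=6, w*C=4*6=24
  Job (p=5,w=2): C=11, w*C=2*11=22
  Job (p=9,w=2): C=20, w*C=2*20=40
  Job (p=6,w=1): C=26, w*C=1*26=26
  Job (p=9,w=1): C=35, w*C=1*35=35
Total weighted completion time = 147

147


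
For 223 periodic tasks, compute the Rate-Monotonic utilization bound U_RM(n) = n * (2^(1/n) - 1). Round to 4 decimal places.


Compute 2^(1/223) = 1.0031131190
Subtract 1: 1.0031131190 - 1 = 0.0031131190
Multiply by n: 223 * 0.0031131190 = 0.6942255370
Round to 4 dp: 0.6942

0.6942


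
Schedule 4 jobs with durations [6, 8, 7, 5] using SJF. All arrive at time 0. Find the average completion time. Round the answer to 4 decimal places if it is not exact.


SJF order (ascending): [5, 6, 7, 8]
Completion times:
  Job 1: burst=5, C=5
  Job 2: burst=6, C=11
  Job 3: burst=7, C=18
  Job 4: burst=8, C=26
Average completion = 60/4 = 15.0

15.0


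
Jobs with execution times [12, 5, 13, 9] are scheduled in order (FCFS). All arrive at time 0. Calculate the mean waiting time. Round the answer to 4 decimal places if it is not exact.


FCFS order (as given): [12, 5, 13, 9]
Waiting times:
  Job 1: wait = 0
  Job 2: wait = 12
  Job 3: wait = 17
  Job 4: wait = 30
Sum of waiting times = 59
Average waiting time = 59/4 = 14.75

14.75


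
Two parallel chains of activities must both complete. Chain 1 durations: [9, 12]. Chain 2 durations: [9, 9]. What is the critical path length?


Path A total = 9 + 12 = 21
Path B total = 9 + 9 = 18
Critical path = longest path = max(21, 18) = 21

21


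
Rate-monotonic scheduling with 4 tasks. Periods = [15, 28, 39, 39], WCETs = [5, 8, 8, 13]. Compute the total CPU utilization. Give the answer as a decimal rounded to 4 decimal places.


Compute individual utilizations (exact fractions):
  Task 1: C/T = 5/15 = 1/3 (approx. 0.3333)
  Task 2: C/T = 8/28 = 2/7 (approx. 0.2857)
  Task 3: C/T = 8/39 (approx. 0.2051)
  Task 4: C/T = 13/39 = 1/3 (approx. 0.3333)
Total utilization U = 1/3 + 2/7 + 8/39 + 1/3 = 316/273
Rounded to 4 decimal places: U = 1.1575
RM (Liu & Layland) bound for 4 tasks = 0.756828; compare with U = 316/273 (approx. 1.157509)
U > 1, so the task set is not schedulable (processor overloaded).

1.1575


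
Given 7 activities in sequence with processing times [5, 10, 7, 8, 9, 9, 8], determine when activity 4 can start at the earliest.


Activity 4 starts after activities 1 through 3 complete.
Predecessor durations: [5, 10, 7]
ES = 5 + 10 + 7 = 22

22


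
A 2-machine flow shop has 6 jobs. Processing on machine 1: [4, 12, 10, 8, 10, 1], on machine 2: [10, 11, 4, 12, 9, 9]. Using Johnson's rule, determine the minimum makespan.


Apply Johnson's rule:
  Group 1 (a <= b): [(6, 1, 9), (1, 4, 10), (4, 8, 12)]
  Group 2 (a > b): [(2, 12, 11), (5, 10, 9), (3, 10, 4)]
Optimal job order: [6, 1, 4, 2, 5, 3]
Schedule:
  Job 6: M1 done at 1, M2 done at 10
  Job 1: M1 done at 5, M2 done at 20
  Job 4: M1 done at 13, M2 done at 32
  Job 2: M1 done at 25, M2 done at 43
  Job 5: M1 done at 35, M2 done at 52
  Job 3: M1 done at 45, M2 done at 56
Makespan = 56

56


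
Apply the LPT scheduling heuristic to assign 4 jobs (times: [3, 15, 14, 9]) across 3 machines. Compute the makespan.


Sort jobs in decreasing order (LPT): [15, 14, 9, 3]
Assign each job to the least loaded machine:
  Machine 1: jobs [15], load = 15
  Machine 2: jobs [14], load = 14
  Machine 3: jobs [9, 3], load = 12
Makespan = max load = 15

15


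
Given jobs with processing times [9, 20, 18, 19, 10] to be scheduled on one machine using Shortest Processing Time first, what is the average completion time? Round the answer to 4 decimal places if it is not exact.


Sort jobs by processing time (SPT order): [9, 10, 18, 19, 20]
Compute completion times sequentially:
  Job 1: processing = 9, completes at 9
  Job 2: processing = 10, completes at 19
  Job 3: processing = 18, completes at 37
  Job 4: processing = 19, completes at 56
  Job 5: processing = 20, completes at 76
Sum of completion times = 197
Average completion time = 197/5 = 39.4

39.4


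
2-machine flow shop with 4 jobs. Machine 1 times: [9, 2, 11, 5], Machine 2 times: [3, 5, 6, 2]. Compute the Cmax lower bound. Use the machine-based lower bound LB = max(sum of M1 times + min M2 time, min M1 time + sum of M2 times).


LB1 = sum(M1 times) + min(M2 times) = 27 + 2 = 29
LB2 = min(M1 times) + sum(M2 times) = 2 + 16 = 18
Lower bound = max(LB1, LB2) = max(29, 18) = 29

29


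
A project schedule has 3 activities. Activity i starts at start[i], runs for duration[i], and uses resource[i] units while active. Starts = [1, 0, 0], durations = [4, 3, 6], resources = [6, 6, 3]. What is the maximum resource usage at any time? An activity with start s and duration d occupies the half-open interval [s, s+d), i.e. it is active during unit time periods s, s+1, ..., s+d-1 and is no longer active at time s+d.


Each activity i is active on [start_i, start_i + duration_i).
Compute total resource usage per time slot:
  t=0: active resources = [6, 3], total = 9
  t=1: active resources = [6, 6, 3], total = 15
  t=2: active resources = [6, 6, 3], total = 15
  t=3: active resources = [6, 3], total = 9
  t=4: active resources = [6, 3], total = 9
  t=5: active resources = [3], total = 3
Peak resource demand = 15

15


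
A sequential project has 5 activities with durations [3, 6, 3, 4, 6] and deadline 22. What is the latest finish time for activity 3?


LF(activity 3) = deadline - sum of successor durations
Successors: activities 4 through 5 with durations [4, 6]
Sum of successor durations = 10
LF = 22 - 10 = 12

12


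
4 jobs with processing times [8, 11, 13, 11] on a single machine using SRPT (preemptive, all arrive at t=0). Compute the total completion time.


Since all jobs arrive at t=0, SRPT equals SPT ordering.
SPT order: [8, 11, 11, 13]
Completion times:
  Job 1: p=8, C=8
  Job 2: p=11, C=19
  Job 3: p=11, C=30
  Job 4: p=13, C=43
Total completion time = 8 + 19 + 30 + 43 = 100

100


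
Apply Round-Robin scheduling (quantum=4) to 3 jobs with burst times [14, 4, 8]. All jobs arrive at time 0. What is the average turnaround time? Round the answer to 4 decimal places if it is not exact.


Time quantum = 4
Execution trace:
  J1 runs 4 units, time = 4
  J2 runs 4 units, time = 8
  J3 runs 4 units, time = 12
  J1 runs 4 units, time = 16
  J3 runs 4 units, time = 20
  J1 runs 4 units, time = 24
  J1 runs 2 units, time = 26
Finish times: [26, 8, 20]
Average turnaround = 54/3 = 18.0

18.0


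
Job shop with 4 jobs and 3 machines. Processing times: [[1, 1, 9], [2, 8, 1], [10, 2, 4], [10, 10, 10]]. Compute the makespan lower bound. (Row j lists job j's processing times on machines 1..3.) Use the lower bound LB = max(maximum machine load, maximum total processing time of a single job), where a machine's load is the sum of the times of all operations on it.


Machine loads:
  Machine 1: 1 + 2 + 10 + 10 = 23
  Machine 2: 1 + 8 + 2 + 10 = 21
  Machine 3: 9 + 1 + 4 + 10 = 24
Max machine load = 24
Job totals:
  Job 1: 11
  Job 2: 11
  Job 3: 16
  Job 4: 30
Max job total = 30
Lower bound = max(24, 30) = 30

30


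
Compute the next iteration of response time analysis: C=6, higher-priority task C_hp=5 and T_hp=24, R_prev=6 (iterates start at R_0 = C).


R_next = C + ceil(R_prev / T_hp) * C_hp
ceil(6 / 24) = ceil(0.25) = 1
Interference = 1 * 5 = 5
R_next = 6 + 5 = 11

11


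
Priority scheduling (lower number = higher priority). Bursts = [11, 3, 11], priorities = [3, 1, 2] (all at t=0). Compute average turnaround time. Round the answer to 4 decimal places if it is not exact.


Sort by priority (ascending = highest first):
Order: [(1, 3), (2, 11), (3, 11)]
Completion times:
  Priority 1, burst=3, C=3
  Priority 2, burst=11, C=14
  Priority 3, burst=11, C=25
Average turnaround = 42/3 = 14.0

14.0


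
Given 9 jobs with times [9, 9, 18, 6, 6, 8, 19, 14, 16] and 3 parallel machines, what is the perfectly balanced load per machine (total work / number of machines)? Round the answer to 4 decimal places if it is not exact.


Total processing time = 9 + 9 + 18 + 6 + 6 + 8 + 19 + 14 + 16 = 105
Number of machines = 3
Ideal balanced load = 105 / 3 = 35.0

35.0


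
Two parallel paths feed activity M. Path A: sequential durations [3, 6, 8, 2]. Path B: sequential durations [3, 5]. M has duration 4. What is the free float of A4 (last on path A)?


ES(A4) = sum of predecessors on chain A = 17
EF(A4) = ES + duration = 17 + 2 = 19
Successor of A4 is M. ES(M) = max(sum(A), sum(B)) = max(19, 8) = 19
Free float = ES(successor) - EF(current) = 19 - 19 = 0

0
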